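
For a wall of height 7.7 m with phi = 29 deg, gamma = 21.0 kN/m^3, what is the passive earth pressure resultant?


Result: 1794.21 kN/m

Derivation:
Compute passive earth pressure coefficient:
Kp = tan^2(45 + phi/2) = tan^2(59.5) = 2.88206
Compute passive force:
Pp = 0.5 * Kp * gamma * H^2
Pp = 0.5 * 2.88206 * 21.0 * 7.7^2
Pp = 1794.21 kN/m


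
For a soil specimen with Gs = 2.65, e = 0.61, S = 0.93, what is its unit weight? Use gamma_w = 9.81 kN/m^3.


Using gamma = gamma_w * (Gs + S*e) / (1 + e)
Numerator: Gs + S*e = 2.65 + 0.93*0.61 = 3.2173
Denominator: 1 + e = 1 + 0.61 = 1.61
gamma = 9.81 * 3.2173 / 1.61
gamma = 19.604 kN/m^3


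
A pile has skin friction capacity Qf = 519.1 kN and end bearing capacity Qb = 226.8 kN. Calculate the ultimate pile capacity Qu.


Using Qu = Qf + Qb
Qu = 519.1 + 226.8
Qu = 745.9 kN


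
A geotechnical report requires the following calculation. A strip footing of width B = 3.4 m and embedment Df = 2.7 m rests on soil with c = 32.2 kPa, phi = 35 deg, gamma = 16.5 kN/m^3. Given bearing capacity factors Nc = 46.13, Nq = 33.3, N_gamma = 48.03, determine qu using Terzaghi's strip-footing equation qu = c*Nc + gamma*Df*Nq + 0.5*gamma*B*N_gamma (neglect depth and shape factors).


Result: 4316.14 kPa

Derivation:
Compute qu = c*Nc + gamma*Df*Nq + 0.5*gamma*B*N_gamma
Term 1: 32.2 * 46.13 = 1485.386
Term 2: 16.5 * 2.7 * 33.3 = 1483.515
Term 3: 0.5 * 16.5 * 3.4 * 48.03 = 1347.2415
qu = 1485.386 + 1483.515 + 1347.2415
qu = 4316.14 kPa


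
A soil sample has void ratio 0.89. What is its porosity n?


Result: 0.4709

Derivation:
Using the relation n = e / (1 + e)
n = 0.89 / (1 + 0.89)
n = 0.89 / 1.89
n = 0.4709


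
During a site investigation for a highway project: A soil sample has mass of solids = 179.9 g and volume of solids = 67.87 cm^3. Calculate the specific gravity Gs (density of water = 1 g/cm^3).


Using Gs = m_s / (V_s * rho_w)
Since rho_w = 1 g/cm^3:
Gs = 179.9 / 67.87
Gs = 2.651


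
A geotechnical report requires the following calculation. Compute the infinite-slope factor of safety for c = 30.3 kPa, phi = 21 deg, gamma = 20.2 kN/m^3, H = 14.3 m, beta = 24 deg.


Result: 1.144

Derivation:
Using Fs = c / (gamma*H*sin(beta)*cos(beta)) + tan(phi)/tan(beta)
Cohesion contribution = 30.3 / (20.2*14.3*sin(24)*cos(24))
Cohesion contribution = 0.282301
Friction contribution = tan(21)/tan(24) = 0.862173
Fs = 0.282301 + 0.862173
Fs = 1.144


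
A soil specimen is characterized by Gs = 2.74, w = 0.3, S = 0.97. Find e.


Result: 0.8474

Derivation:
Using the relation e = Gs * w / S
e = 2.74 * 0.3 / 0.97
e = 0.8474


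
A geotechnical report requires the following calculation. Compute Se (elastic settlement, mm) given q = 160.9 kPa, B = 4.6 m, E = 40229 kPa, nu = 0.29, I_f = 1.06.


Using Se = q * B * (1 - nu^2) * I_f / E
1 - nu^2 = 1 - 0.29^2 = 0.9159
Se = 160.9 * 4.6 * 0.9159 * 1.06 / 40229
Se = 0.017862 m
Convert to mm: Se = 0.017862 * 1000 = 17.862 mm


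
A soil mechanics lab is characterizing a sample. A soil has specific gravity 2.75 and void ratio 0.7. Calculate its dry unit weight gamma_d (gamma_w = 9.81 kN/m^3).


Using gamma_d = Gs * gamma_w / (1 + e)
gamma_d = 2.75 * 9.81 / (1 + 0.7)
gamma_d = 2.75 * 9.81 / 1.7
gamma_d = 15.869 kN/m^3


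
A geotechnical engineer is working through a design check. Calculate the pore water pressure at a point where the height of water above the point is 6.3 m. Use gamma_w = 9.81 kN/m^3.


Using u = gamma_w * h_w
u = 9.81 * 6.3
u = 61.8 kPa


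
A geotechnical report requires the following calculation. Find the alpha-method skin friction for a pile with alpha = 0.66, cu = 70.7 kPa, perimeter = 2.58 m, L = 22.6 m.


Using Qs = alpha * cu * perimeter * L
Qs = 0.66 * 70.7 * 2.58 * 22.6
Qs = 2720.77 kN


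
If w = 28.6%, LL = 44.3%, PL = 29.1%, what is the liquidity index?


First compute the plasticity index:
PI = LL - PL = 44.3 - 29.1 = 15.2
Then compute the liquidity index:
LI = (w - PL) / PI
LI = (28.6 - 29.1) / 15.2
LI = -0.033


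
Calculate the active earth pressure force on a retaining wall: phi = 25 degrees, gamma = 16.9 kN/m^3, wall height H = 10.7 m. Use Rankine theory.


Compute active earth pressure coefficient:
Ka = tan^2(45 - phi/2) = tan^2(32.5) = 0.405859
Compute active force:
Pa = 0.5 * Ka * gamma * H^2
Pa = 0.5 * 0.405859 * 16.9 * 10.7^2
Pa = 392.64 kN/m


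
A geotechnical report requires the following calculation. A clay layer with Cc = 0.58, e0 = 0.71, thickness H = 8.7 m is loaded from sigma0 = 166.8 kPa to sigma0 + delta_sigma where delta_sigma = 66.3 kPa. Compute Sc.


Using Sc = Cc * H / (1 + e0) * log10((sigma0 + delta_sigma) / sigma0)
Stress ratio = (166.8 + 66.3) / 166.8 = 1.39748
log10(1.39748) = 0.145346
Cc * H / (1 + e0) = 0.58 * 8.7 / (1 + 0.71) = 2.95088
Sc = 2.95088 * 0.145346
Sc = 0.4289 m


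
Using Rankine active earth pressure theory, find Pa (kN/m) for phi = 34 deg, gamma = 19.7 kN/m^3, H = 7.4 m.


Compute active earth pressure coefficient:
Ka = tan^2(45 - phi/2) = tan^2(28.0) = 0.282715
Compute active force:
Pa = 0.5 * Ka * gamma * H^2
Pa = 0.5 * 0.282715 * 19.7 * 7.4^2
Pa = 152.49 kN/m


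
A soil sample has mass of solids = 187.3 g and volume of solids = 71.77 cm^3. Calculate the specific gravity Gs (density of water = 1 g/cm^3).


Result: 2.61

Derivation:
Using Gs = m_s / (V_s * rho_w)
Since rho_w = 1 g/cm^3:
Gs = 187.3 / 71.77
Gs = 2.61


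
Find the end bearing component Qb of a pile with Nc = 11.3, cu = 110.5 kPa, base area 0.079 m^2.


Using Qb = Nc * cu * Ab
Qb = 11.3 * 110.5 * 0.079
Qb = 98.64 kN


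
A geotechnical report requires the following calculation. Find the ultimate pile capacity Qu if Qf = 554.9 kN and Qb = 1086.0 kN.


Result: 1640.9 kN

Derivation:
Using Qu = Qf + Qb
Qu = 554.9 + 1086.0
Qu = 1640.9 kN


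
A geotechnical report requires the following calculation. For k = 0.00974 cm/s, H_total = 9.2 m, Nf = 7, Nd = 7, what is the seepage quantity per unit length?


Result: 0.0008961 m^3/s per m

Derivation:
Convert k to m/s for unit consistency with H:
k = 0.00974 cm/s = 0.00974 / 100 m/s = 9.74e-05 m/s
Using q = k * H * Nf / Nd
Nf / Nd = 7 / 7 = 1.0
q = 9.74e-05 * 9.2 * 1.0
q = 0.0008961 m^3/s per m


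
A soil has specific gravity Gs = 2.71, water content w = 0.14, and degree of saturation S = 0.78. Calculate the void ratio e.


Using the relation e = Gs * w / S
e = 2.71 * 0.14 / 0.78
e = 0.4864


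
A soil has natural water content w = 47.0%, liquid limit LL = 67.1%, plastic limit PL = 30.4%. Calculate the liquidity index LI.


Result: 0.452

Derivation:
First compute the plasticity index:
PI = LL - PL = 67.1 - 30.4 = 36.7
Then compute the liquidity index:
LI = (w - PL) / PI
LI = (47.0 - 30.4) / 36.7
LI = 0.452


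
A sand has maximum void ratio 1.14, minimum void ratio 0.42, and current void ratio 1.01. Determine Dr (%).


Using Dr = (e_max - e) / (e_max - e_min) * 100
e_max - e = 1.14 - 1.01 = 0.13
e_max - e_min = 1.14 - 0.42 = 0.72
Dr = 0.13 / 0.72 * 100
Dr = 18.06 %


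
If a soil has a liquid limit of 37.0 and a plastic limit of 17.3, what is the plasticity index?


Result: 19.7

Derivation:
Using PI = LL - PL
PI = 37.0 - 17.3
PI = 19.7


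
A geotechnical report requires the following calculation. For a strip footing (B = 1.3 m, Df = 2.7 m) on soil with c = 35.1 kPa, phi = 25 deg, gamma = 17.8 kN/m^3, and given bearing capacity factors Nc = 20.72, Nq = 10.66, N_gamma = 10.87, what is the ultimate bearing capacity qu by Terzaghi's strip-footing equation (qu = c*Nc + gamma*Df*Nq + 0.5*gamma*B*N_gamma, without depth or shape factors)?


Compute qu = c*Nc + gamma*Df*Nq + 0.5*gamma*B*N_gamma
Term 1: 35.1 * 20.72 = 727.272
Term 2: 17.8 * 2.7 * 10.66 = 512.3196
Term 3: 0.5 * 17.8 * 1.3 * 10.87 = 125.7659
qu = 727.272 + 512.3196 + 125.7659
qu = 1365.36 kPa


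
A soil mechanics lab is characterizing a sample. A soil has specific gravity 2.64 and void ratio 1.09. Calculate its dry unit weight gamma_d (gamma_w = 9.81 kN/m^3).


Using gamma_d = Gs * gamma_w / (1 + e)
gamma_d = 2.64 * 9.81 / (1 + 1.09)
gamma_d = 2.64 * 9.81 / 2.09
gamma_d = 12.392 kN/m^3


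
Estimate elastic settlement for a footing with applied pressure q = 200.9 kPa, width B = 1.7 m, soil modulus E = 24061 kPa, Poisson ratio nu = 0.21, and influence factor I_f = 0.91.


Using Se = q * B * (1 - nu^2) * I_f / E
1 - nu^2 = 1 - 0.21^2 = 0.9559
Se = 200.9 * 1.7 * 0.9559 * 0.91 / 24061
Se = 0.012347 m
Convert to mm: Se = 0.012347 * 1000 = 12.347 mm


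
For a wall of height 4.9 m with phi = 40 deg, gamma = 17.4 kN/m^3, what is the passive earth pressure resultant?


Compute passive earth pressure coefficient:
Kp = tan^2(45 + phi/2) = tan^2(65.0) = 4.59891
Compute passive force:
Pp = 0.5 * Kp * gamma * H^2
Pp = 0.5 * 4.59891 * 17.4 * 4.9^2
Pp = 960.65 kN/m


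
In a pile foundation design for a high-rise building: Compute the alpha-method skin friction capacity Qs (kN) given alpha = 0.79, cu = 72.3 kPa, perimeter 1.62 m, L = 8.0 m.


Using Qs = alpha * cu * perimeter * L
Qs = 0.79 * 72.3 * 1.62 * 8.0
Qs = 740.24 kN


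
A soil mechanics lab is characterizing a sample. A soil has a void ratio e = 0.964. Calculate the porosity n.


Result: 0.4908

Derivation:
Using the relation n = e / (1 + e)
n = 0.964 / (1 + 0.964)
n = 0.964 / 1.964
n = 0.4908


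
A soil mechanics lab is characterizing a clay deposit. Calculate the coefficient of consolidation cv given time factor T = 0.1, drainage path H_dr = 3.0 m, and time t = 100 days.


Using cv = T * H_dr^2 / t
H_dr^2 = 3.0^2 = 9.0
cv = 0.1 * 9.0 / 100
cv = 0.009 m^2/day


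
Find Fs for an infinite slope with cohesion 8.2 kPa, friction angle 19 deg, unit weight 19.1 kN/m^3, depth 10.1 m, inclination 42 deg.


Using Fs = c / (gamma*H*sin(beta)*cos(beta)) + tan(phi)/tan(beta)
Cohesion contribution = 8.2 / (19.1*10.1*sin(42)*cos(42))
Cohesion contribution = 0.085482
Friction contribution = tan(19)/tan(42) = 0.382415
Fs = 0.085482 + 0.382415
Fs = 0.468


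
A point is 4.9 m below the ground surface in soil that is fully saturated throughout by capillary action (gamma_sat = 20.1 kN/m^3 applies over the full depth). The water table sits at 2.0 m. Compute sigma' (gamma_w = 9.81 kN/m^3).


Result: 70.04 kPa

Derivation:
Total stress = gamma_sat * depth
sigma = 20.1 * 4.9 = 98.49 kPa
Pore water pressure u = gamma_w * (depth - d_wt)
u = 9.81 * (4.9 - 2.0) = 28.449 kPa
Effective stress = sigma - u
sigma' = 98.49 - 28.449 = 70.04 kPa


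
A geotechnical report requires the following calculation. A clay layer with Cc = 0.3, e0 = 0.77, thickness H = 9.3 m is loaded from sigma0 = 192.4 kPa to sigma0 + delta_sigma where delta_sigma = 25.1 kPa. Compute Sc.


Using Sc = Cc * H / (1 + e0) * log10((sigma0 + delta_sigma) / sigma0)
Stress ratio = (192.4 + 25.1) / 192.4 = 1.13046
log10(1.13046) = 0.0532542
Cc * H / (1 + e0) = 0.3 * 9.3 / (1 + 0.77) = 1.57627
Sc = 1.57627 * 0.0532542
Sc = 0.0839 m


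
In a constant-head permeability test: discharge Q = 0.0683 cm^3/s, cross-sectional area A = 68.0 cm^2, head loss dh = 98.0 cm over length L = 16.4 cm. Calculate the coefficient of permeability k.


Result: 0.000168 cm/s

Derivation:
Compute hydraulic gradient:
i = dh / L = 98.0 / 16.4 = 5.97561
Then apply Darcy's law:
k = Q / (A * i)
k = 0.0683 / (68.0 * 5.97561)
k = 0.0683 / 406.341
k = 0.000168 cm/s


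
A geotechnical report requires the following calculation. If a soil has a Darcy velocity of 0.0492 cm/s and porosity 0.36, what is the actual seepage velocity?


Using v_s = v_d / n
v_s = 0.0492 / 0.36
v_s = 0.13667 cm/s


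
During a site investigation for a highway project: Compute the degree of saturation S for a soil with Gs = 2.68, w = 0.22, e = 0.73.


Using S = Gs * w / e
S = 2.68 * 0.22 / 0.73
S = 0.8077


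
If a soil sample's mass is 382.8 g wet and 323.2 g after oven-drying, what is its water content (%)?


Using w = (m_wet - m_dry) / m_dry * 100
m_wet - m_dry = 382.8 - 323.2 = 59.6 g
w = 59.6 / 323.2 * 100
w = 18.44 %


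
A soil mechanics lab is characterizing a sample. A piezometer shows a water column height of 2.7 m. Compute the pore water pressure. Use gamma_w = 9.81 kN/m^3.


Using u = gamma_w * h_w
u = 9.81 * 2.7
u = 26.49 kPa


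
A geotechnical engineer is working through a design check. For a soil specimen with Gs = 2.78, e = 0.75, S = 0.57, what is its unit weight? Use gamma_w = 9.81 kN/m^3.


Using gamma = gamma_w * (Gs + S*e) / (1 + e)
Numerator: Gs + S*e = 2.78 + 0.57*0.75 = 3.2075
Denominator: 1 + e = 1 + 0.75 = 1.75
gamma = 9.81 * 3.2075 / 1.75
gamma = 17.98 kN/m^3


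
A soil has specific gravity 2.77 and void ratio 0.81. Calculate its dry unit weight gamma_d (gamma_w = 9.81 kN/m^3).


Using gamma_d = Gs * gamma_w / (1 + e)
gamma_d = 2.77 * 9.81 / (1 + 0.81)
gamma_d = 2.77 * 9.81 / 1.81
gamma_d = 15.013 kN/m^3


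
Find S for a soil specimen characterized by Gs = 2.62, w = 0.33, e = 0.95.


Result: 0.9101

Derivation:
Using S = Gs * w / e
S = 2.62 * 0.33 / 0.95
S = 0.9101


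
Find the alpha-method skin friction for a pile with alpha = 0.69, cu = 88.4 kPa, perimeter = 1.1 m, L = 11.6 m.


Using Qs = alpha * cu * perimeter * L
Qs = 0.69 * 88.4 * 1.1 * 11.6
Qs = 778.31 kN


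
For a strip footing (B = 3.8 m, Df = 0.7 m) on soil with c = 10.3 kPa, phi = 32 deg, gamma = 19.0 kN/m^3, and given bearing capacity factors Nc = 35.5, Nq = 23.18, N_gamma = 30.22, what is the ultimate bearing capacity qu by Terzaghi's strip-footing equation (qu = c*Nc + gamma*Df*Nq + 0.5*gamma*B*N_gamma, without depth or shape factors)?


Compute qu = c*Nc + gamma*Df*Nq + 0.5*gamma*B*N_gamma
Term 1: 10.3 * 35.5 = 365.65
Term 2: 19.0 * 0.7 * 23.18 = 308.294
Term 3: 0.5 * 19.0 * 3.8 * 30.22 = 1090.942
qu = 365.65 + 308.294 + 1090.942
qu = 1764.89 kPa


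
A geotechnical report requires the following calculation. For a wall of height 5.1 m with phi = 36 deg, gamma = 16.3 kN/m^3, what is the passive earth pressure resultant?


Result: 816.52 kN/m

Derivation:
Compute passive earth pressure coefficient:
Kp = tan^2(45 + phi/2) = tan^2(63.0) = 3.85184
Compute passive force:
Pp = 0.5 * Kp * gamma * H^2
Pp = 0.5 * 3.85184 * 16.3 * 5.1^2
Pp = 816.52 kN/m


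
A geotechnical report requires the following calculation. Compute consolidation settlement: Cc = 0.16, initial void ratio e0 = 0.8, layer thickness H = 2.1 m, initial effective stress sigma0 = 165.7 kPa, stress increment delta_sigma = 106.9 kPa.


Using Sc = Cc * H / (1 + e0) * log10((sigma0 + delta_sigma) / sigma0)
Stress ratio = (165.7 + 106.9) / 165.7 = 1.64514
log10(1.64514) = 0.216203
Cc * H / (1 + e0) = 0.16 * 2.1 / (1 + 0.8) = 0.186667
Sc = 0.186667 * 0.216203
Sc = 0.0404 m


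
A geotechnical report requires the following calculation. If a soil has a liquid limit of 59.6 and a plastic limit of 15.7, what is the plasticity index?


Using PI = LL - PL
PI = 59.6 - 15.7
PI = 43.9


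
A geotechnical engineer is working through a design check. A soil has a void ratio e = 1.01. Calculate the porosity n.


Result: 0.5025

Derivation:
Using the relation n = e / (1 + e)
n = 1.01 / (1 + 1.01)
n = 1.01 / 2.01
n = 0.5025


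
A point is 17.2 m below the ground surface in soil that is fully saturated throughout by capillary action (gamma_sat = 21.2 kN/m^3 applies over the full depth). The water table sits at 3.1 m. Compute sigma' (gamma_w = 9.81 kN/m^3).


Result: 226.32 kPa

Derivation:
Total stress = gamma_sat * depth
sigma = 21.2 * 17.2 = 364.64 kPa
Pore water pressure u = gamma_w * (depth - d_wt)
u = 9.81 * (17.2 - 3.1) = 138.321 kPa
Effective stress = sigma - u
sigma' = 364.64 - 138.321 = 226.32 kPa


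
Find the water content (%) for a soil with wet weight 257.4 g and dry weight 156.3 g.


Result: 64.68 %

Derivation:
Using w = (m_wet - m_dry) / m_dry * 100
m_wet - m_dry = 257.4 - 156.3 = 101.1 g
w = 101.1 / 156.3 * 100
w = 64.68 %


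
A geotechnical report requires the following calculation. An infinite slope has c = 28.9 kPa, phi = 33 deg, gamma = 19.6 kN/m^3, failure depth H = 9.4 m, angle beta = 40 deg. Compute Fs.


Using Fs = c / (gamma*H*sin(beta)*cos(beta)) + tan(phi)/tan(beta)
Cohesion contribution = 28.9 / (19.6*9.4*sin(40)*cos(40))
Cohesion contribution = 0.318561
Friction contribution = tan(33)/tan(40) = 0.773934
Fs = 0.318561 + 0.773934
Fs = 1.092


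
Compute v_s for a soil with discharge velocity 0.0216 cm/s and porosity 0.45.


Using v_s = v_d / n
v_s = 0.0216 / 0.45
v_s = 0.048 cm/s


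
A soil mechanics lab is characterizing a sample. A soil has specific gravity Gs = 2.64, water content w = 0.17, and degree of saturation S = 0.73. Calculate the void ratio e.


Using the relation e = Gs * w / S
e = 2.64 * 0.17 / 0.73
e = 0.6148


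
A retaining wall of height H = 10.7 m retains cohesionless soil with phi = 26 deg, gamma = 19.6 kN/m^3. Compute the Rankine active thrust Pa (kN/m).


Compute active earth pressure coefficient:
Ka = tan^2(45 - phi/2) = tan^2(32.0) = 0.390462
Compute active force:
Pa = 0.5 * Ka * gamma * H^2
Pa = 0.5 * 0.390462 * 19.6 * 10.7^2
Pa = 438.1 kN/m


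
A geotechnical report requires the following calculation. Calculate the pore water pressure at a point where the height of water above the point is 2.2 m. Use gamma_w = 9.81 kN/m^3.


Using u = gamma_w * h_w
u = 9.81 * 2.2
u = 21.58 kPa


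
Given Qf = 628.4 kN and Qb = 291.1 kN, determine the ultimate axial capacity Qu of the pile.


Using Qu = Qf + Qb
Qu = 628.4 + 291.1
Qu = 919.5 kN


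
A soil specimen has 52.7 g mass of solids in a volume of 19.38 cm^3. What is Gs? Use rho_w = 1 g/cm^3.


Using Gs = m_s / (V_s * rho_w)
Since rho_w = 1 g/cm^3:
Gs = 52.7 / 19.38
Gs = 2.719


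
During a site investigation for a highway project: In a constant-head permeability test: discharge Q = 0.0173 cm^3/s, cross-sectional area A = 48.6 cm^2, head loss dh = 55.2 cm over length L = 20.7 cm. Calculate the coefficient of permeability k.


Result: 0.000133 cm/s

Derivation:
Compute hydraulic gradient:
i = dh / L = 55.2 / 20.7 = 2.66667
Then apply Darcy's law:
k = Q / (A * i)
k = 0.0173 / (48.6 * 2.66667)
k = 0.0173 / 129.6
k = 0.000133 cm/s


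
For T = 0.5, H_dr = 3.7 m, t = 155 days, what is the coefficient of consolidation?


Using cv = T * H_dr^2 / t
H_dr^2 = 3.7^2 = 13.69
cv = 0.5 * 13.69 / 155
cv = 0.04416 m^2/day


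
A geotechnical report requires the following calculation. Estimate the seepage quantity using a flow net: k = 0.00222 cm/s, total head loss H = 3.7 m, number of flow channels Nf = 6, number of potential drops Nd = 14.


Result: 3.52e-05 m^3/s per m

Derivation:
Convert k to m/s for unit consistency with H:
k = 0.00222 cm/s = 0.00222 / 100 m/s = 2.22e-05 m/s
Using q = k * H * Nf / Nd
Nf / Nd = 6 / 14 = 0.4286
q = 2.22e-05 * 3.7 * 0.4286
q = 3.52e-05 m^3/s per m


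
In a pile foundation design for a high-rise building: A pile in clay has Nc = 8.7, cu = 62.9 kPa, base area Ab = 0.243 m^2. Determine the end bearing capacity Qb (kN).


Using Qb = Nc * cu * Ab
Qb = 8.7 * 62.9 * 0.243
Qb = 132.98 kN


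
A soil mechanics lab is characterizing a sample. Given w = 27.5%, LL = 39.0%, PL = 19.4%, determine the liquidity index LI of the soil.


First compute the plasticity index:
PI = LL - PL = 39.0 - 19.4 = 19.6
Then compute the liquidity index:
LI = (w - PL) / PI
LI = (27.5 - 19.4) / 19.6
LI = 0.413


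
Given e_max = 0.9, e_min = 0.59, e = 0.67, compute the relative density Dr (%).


Using Dr = (e_max - e) / (e_max - e_min) * 100
e_max - e = 0.9 - 0.67 = 0.23
e_max - e_min = 0.9 - 0.59 = 0.31
Dr = 0.23 / 0.31 * 100
Dr = 74.19 %


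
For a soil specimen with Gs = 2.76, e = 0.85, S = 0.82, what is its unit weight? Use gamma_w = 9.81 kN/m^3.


Result: 18.331 kN/m^3

Derivation:
Using gamma = gamma_w * (Gs + S*e) / (1 + e)
Numerator: Gs + S*e = 2.76 + 0.82*0.85 = 3.457
Denominator: 1 + e = 1 + 0.85 = 1.85
gamma = 9.81 * 3.457 / 1.85
gamma = 18.331 kN/m^3


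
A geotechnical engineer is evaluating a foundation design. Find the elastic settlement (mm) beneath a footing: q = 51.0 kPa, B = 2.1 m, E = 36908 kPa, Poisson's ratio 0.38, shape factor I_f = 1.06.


Result: 2.632 mm

Derivation:
Using Se = q * B * (1 - nu^2) * I_f / E
1 - nu^2 = 1 - 0.38^2 = 0.8556
Se = 51.0 * 2.1 * 0.8556 * 1.06 / 36908
Se = 0.002632 m
Convert to mm: Se = 0.002632 * 1000 = 2.632 mm


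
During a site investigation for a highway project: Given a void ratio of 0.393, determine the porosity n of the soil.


Using the relation n = e / (1 + e)
n = 0.393 / (1 + 0.393)
n = 0.393 / 1.393
n = 0.2821


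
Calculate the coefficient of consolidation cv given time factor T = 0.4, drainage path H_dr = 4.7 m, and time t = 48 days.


Using cv = T * H_dr^2 / t
H_dr^2 = 4.7^2 = 22.09
cv = 0.4 * 22.09 / 48
cv = 0.18408 m^2/day


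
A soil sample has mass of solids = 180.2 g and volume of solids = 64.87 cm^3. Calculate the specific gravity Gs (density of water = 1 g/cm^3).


Using Gs = m_s / (V_s * rho_w)
Since rho_w = 1 g/cm^3:
Gs = 180.2 / 64.87
Gs = 2.778


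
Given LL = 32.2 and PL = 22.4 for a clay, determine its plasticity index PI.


Using PI = LL - PL
PI = 32.2 - 22.4
PI = 9.8


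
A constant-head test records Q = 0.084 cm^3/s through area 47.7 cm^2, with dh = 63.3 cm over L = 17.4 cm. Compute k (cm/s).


Compute hydraulic gradient:
i = dh / L = 63.3 / 17.4 = 3.63793
Then apply Darcy's law:
k = Q / (A * i)
k = 0.084 / (47.7 * 3.63793)
k = 0.084 / 173.529
k = 0.000484 cm/s


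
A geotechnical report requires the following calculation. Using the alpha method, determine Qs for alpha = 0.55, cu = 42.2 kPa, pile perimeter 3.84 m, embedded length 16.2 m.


Using Qs = alpha * cu * perimeter * L
Qs = 0.55 * 42.2 * 3.84 * 16.2
Qs = 1443.85 kN


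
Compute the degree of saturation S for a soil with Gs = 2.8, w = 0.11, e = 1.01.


Using S = Gs * w / e
S = 2.8 * 0.11 / 1.01
S = 0.305


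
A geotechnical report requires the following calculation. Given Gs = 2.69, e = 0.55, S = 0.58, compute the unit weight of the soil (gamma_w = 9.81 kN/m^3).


Using gamma = gamma_w * (Gs + S*e) / (1 + e)
Numerator: Gs + S*e = 2.69 + 0.58*0.55 = 3.009
Denominator: 1 + e = 1 + 0.55 = 1.55
gamma = 9.81 * 3.009 / 1.55
gamma = 19.044 kN/m^3


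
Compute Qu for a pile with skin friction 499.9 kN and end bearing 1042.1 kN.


Using Qu = Qf + Qb
Qu = 499.9 + 1042.1
Qu = 1542.0 kN


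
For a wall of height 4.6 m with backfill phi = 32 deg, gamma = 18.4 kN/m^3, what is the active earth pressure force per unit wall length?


Result: 59.81 kN/m

Derivation:
Compute active earth pressure coefficient:
Ka = tan^2(45 - phi/2) = tan^2(29.0) = 0.307259
Compute active force:
Pa = 0.5 * Ka * gamma * H^2
Pa = 0.5 * 0.307259 * 18.4 * 4.6^2
Pa = 59.81 kN/m


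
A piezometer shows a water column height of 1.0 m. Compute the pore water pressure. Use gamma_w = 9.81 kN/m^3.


Using u = gamma_w * h_w
u = 9.81 * 1.0
u = 9.81 kPa


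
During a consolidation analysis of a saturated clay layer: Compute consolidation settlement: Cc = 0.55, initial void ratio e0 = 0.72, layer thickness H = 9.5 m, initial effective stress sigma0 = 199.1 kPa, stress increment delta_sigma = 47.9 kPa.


Using Sc = Cc * H / (1 + e0) * log10((sigma0 + delta_sigma) / sigma0)
Stress ratio = (199.1 + 47.9) / 199.1 = 1.24058
log10(1.24058) = 0.0936257
Cc * H / (1 + e0) = 0.55 * 9.5 / (1 + 0.72) = 3.03779
Sc = 3.03779 * 0.0936257
Sc = 0.2844 m


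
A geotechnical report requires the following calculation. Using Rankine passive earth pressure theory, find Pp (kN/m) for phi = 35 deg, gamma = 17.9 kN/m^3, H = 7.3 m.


Result: 1760.01 kN/m

Derivation:
Compute passive earth pressure coefficient:
Kp = tan^2(45 + phi/2) = tan^2(62.5) = 3.690172
Compute passive force:
Pp = 0.5 * Kp * gamma * H^2
Pp = 0.5 * 3.690172 * 17.9 * 7.3^2
Pp = 1760.01 kN/m


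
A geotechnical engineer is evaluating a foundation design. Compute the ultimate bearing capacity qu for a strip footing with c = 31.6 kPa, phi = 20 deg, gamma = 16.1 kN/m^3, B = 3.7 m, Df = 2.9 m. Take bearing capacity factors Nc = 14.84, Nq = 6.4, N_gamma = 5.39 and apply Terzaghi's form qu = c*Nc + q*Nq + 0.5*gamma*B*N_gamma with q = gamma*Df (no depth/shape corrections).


Compute qu = c*Nc + gamma*Df*Nq + 0.5*gamma*B*N_gamma
Term 1: 31.6 * 14.84 = 468.944
Term 2: 16.1 * 2.9 * 6.4 = 298.816
Term 3: 0.5 * 16.1 * 3.7 * 5.39 = 160.54115
qu = 468.944 + 298.816 + 160.54115
qu = 928.3 kPa


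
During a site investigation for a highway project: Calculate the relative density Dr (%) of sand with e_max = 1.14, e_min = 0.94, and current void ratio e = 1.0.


Result: 70.0 %

Derivation:
Using Dr = (e_max - e) / (e_max - e_min) * 100
e_max - e = 1.14 - 1.0 = 0.14
e_max - e_min = 1.14 - 0.94 = 0.2
Dr = 0.14 / 0.2 * 100
Dr = 70.0 %


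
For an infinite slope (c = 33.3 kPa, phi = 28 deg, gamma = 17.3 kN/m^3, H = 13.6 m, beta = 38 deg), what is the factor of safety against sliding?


Using Fs = c / (gamma*H*sin(beta)*cos(beta)) + tan(phi)/tan(beta)
Cohesion contribution = 33.3 / (17.3*13.6*sin(38)*cos(38))
Cohesion contribution = 0.291733
Friction contribution = tan(28)/tan(38) = 0.680557
Fs = 0.291733 + 0.680557
Fs = 0.972


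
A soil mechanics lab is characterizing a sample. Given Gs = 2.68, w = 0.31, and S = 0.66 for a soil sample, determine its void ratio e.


Result: 1.2588

Derivation:
Using the relation e = Gs * w / S
e = 2.68 * 0.31 / 0.66
e = 1.2588


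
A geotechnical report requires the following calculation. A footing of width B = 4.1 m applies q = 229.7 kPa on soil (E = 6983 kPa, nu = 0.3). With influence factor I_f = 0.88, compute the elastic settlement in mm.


Result: 108.001 mm

Derivation:
Using Se = q * B * (1 - nu^2) * I_f / E
1 - nu^2 = 1 - 0.3^2 = 0.91
Se = 229.7 * 4.1 * 0.91 * 0.88 / 6983
Se = 0.108001 m
Convert to mm: Se = 0.108001 * 1000 = 108.001 mm


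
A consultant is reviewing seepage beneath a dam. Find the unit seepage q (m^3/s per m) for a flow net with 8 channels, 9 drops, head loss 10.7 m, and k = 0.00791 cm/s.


Result: 0.0007523 m^3/s per m

Derivation:
Convert k to m/s for unit consistency with H:
k = 0.00791 cm/s = 0.00791 / 100 m/s = 7.91e-05 m/s
Using q = k * H * Nf / Nd
Nf / Nd = 8 / 9 = 0.8889
q = 7.91e-05 * 10.7 * 0.8889
q = 0.0007523 m^3/s per m


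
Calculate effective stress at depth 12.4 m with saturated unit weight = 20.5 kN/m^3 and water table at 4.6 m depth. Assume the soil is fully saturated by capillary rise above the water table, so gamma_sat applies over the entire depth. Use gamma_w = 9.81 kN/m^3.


Total stress = gamma_sat * depth
sigma = 20.5 * 12.4 = 254.2 kPa
Pore water pressure u = gamma_w * (depth - d_wt)
u = 9.81 * (12.4 - 4.6) = 76.518 kPa
Effective stress = sigma - u
sigma' = 254.2 - 76.518 = 177.68 kPa


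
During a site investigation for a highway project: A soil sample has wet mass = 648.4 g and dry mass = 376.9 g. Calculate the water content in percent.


Result: 72.04 %

Derivation:
Using w = (m_wet - m_dry) / m_dry * 100
m_wet - m_dry = 648.4 - 376.9 = 271.5 g
w = 271.5 / 376.9 * 100
w = 72.04 %


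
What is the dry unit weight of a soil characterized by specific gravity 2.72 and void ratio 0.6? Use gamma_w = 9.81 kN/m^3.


Using gamma_d = Gs * gamma_w / (1 + e)
gamma_d = 2.72 * 9.81 / (1 + 0.6)
gamma_d = 2.72 * 9.81 / 1.6
gamma_d = 16.677 kN/m^3


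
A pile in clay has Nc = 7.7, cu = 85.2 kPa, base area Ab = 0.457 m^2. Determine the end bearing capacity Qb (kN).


Result: 299.81 kN

Derivation:
Using Qb = Nc * cu * Ab
Qb = 7.7 * 85.2 * 0.457
Qb = 299.81 kN


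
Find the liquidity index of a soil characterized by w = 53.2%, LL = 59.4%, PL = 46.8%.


First compute the plasticity index:
PI = LL - PL = 59.4 - 46.8 = 12.6
Then compute the liquidity index:
LI = (w - PL) / PI
LI = (53.2 - 46.8) / 12.6
LI = 0.508


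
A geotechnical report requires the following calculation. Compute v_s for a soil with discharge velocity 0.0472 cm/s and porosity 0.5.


Using v_s = v_d / n
v_s = 0.0472 / 0.5
v_s = 0.0944 cm/s


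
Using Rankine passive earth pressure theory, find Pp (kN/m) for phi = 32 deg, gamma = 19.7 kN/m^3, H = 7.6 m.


Result: 1851.65 kN/m

Derivation:
Compute passive earth pressure coefficient:
Kp = tan^2(45 + phi/2) = tan^2(61.0) = 3.254588
Compute passive force:
Pp = 0.5 * Kp * gamma * H^2
Pp = 0.5 * 3.254588 * 19.7 * 7.6^2
Pp = 1851.65 kN/m


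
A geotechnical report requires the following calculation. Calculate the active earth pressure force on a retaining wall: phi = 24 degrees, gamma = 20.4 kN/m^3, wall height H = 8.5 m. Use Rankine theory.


Compute active earth pressure coefficient:
Ka = tan^2(45 - phi/2) = tan^2(33.0) = 0.42173
Compute active force:
Pa = 0.5 * Ka * gamma * H^2
Pa = 0.5 * 0.42173 * 20.4 * 8.5^2
Pa = 310.79 kN/m


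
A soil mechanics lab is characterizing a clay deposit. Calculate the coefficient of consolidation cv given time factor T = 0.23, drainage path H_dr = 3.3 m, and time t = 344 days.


Result: 0.00728 m^2/day

Derivation:
Using cv = T * H_dr^2 / t
H_dr^2 = 3.3^2 = 10.89
cv = 0.23 * 10.89 / 344
cv = 0.00728 m^2/day


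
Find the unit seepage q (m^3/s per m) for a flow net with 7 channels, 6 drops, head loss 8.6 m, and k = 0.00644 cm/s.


Result: 0.0006461 m^3/s per m

Derivation:
Convert k to m/s for unit consistency with H:
k = 0.00644 cm/s = 0.00644 / 100 m/s = 6.44e-05 m/s
Using q = k * H * Nf / Nd
Nf / Nd = 7 / 6 = 1.1667
q = 6.44e-05 * 8.6 * 1.1667
q = 0.0006461 m^3/s per m


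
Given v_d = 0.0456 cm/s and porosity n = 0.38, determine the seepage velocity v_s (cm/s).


Using v_s = v_d / n
v_s = 0.0456 / 0.38
v_s = 0.12 cm/s


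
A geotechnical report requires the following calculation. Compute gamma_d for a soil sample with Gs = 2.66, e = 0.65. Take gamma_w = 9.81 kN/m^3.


Result: 15.815 kN/m^3

Derivation:
Using gamma_d = Gs * gamma_w / (1 + e)
gamma_d = 2.66 * 9.81 / (1 + 0.65)
gamma_d = 2.66 * 9.81 / 1.65
gamma_d = 15.815 kN/m^3


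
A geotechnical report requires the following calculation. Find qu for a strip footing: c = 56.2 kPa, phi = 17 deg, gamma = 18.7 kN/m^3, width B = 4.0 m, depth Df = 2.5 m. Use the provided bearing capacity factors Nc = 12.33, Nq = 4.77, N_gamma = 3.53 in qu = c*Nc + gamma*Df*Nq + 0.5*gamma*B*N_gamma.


Compute qu = c*Nc + gamma*Df*Nq + 0.5*gamma*B*N_gamma
Term 1: 56.2 * 12.33 = 692.946
Term 2: 18.7 * 2.5 * 4.77 = 222.9975
Term 3: 0.5 * 18.7 * 4.0 * 3.53 = 132.022
qu = 692.946 + 222.9975 + 132.022
qu = 1047.97 kPa


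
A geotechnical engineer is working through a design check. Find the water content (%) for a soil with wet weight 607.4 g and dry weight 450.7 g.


Using w = (m_wet - m_dry) / m_dry * 100
m_wet - m_dry = 607.4 - 450.7 = 156.7 g
w = 156.7 / 450.7 * 100
w = 34.77 %


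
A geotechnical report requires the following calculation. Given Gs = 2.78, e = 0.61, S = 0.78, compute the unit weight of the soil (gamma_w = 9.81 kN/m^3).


Result: 19.838 kN/m^3

Derivation:
Using gamma = gamma_w * (Gs + S*e) / (1 + e)
Numerator: Gs + S*e = 2.78 + 0.78*0.61 = 3.2558
Denominator: 1 + e = 1 + 0.61 = 1.61
gamma = 9.81 * 3.2558 / 1.61
gamma = 19.838 kN/m^3


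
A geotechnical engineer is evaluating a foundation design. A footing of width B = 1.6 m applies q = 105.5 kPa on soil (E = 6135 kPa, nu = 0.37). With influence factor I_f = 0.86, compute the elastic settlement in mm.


Using Se = q * B * (1 - nu^2) * I_f / E
1 - nu^2 = 1 - 0.37^2 = 0.8631
Se = 105.5 * 1.6 * 0.8631 * 0.86 / 6135
Se = 0.020423 m
Convert to mm: Se = 0.020423 * 1000 = 20.423 mm


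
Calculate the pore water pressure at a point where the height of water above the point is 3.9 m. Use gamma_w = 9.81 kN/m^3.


Result: 38.26 kPa

Derivation:
Using u = gamma_w * h_w
u = 9.81 * 3.9
u = 38.26 kPa


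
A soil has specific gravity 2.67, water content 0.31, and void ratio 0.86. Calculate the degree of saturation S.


Result: 0.9624

Derivation:
Using S = Gs * w / e
S = 2.67 * 0.31 / 0.86
S = 0.9624


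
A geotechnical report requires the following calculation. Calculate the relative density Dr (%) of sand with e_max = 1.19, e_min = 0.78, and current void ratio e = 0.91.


Result: 68.29 %

Derivation:
Using Dr = (e_max - e) / (e_max - e_min) * 100
e_max - e = 1.19 - 0.91 = 0.28
e_max - e_min = 1.19 - 0.78 = 0.41
Dr = 0.28 / 0.41 * 100
Dr = 68.29 %


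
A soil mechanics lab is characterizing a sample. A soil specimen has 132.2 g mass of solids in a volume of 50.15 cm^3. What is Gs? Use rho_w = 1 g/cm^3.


Using Gs = m_s / (V_s * rho_w)
Since rho_w = 1 g/cm^3:
Gs = 132.2 / 50.15
Gs = 2.636


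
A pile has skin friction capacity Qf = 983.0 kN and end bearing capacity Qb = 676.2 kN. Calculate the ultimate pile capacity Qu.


Result: 1659.2 kN

Derivation:
Using Qu = Qf + Qb
Qu = 983.0 + 676.2
Qu = 1659.2 kN


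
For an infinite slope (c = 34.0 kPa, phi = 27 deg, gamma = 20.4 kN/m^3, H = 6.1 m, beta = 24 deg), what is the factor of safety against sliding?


Result: 1.88

Derivation:
Using Fs = c / (gamma*H*sin(beta)*cos(beta)) + tan(phi)/tan(beta)
Cohesion contribution = 34.0 / (20.4*6.1*sin(24)*cos(24))
Cohesion contribution = 0.735318
Friction contribution = tan(27)/tan(24) = 1.14441
Fs = 0.735318 + 1.14441
Fs = 1.88


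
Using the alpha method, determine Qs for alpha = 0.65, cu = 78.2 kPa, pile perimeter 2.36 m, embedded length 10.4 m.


Using Qs = alpha * cu * perimeter * L
Qs = 0.65 * 78.2 * 2.36 * 10.4
Qs = 1247.57 kN


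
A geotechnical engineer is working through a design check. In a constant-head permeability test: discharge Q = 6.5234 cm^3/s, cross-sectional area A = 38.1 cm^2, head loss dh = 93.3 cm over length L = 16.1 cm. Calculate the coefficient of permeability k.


Compute hydraulic gradient:
i = dh / L = 93.3 / 16.1 = 5.79503
Then apply Darcy's law:
k = Q / (A * i)
k = 6.5234 / (38.1 * 5.79503)
k = 6.5234 / 220.791
k = 0.029546 cm/s


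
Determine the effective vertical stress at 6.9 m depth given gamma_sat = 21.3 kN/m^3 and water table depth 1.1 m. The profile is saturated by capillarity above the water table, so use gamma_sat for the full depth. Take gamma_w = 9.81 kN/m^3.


Total stress = gamma_sat * depth
sigma = 21.3 * 6.9 = 146.97 kPa
Pore water pressure u = gamma_w * (depth - d_wt)
u = 9.81 * (6.9 - 1.1) = 56.898 kPa
Effective stress = sigma - u
sigma' = 146.97 - 56.898 = 90.07 kPa


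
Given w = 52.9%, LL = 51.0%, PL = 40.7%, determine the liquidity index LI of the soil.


First compute the plasticity index:
PI = LL - PL = 51.0 - 40.7 = 10.3
Then compute the liquidity index:
LI = (w - PL) / PI
LI = (52.9 - 40.7) / 10.3
LI = 1.184


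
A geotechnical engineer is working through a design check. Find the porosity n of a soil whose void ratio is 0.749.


Result: 0.4282

Derivation:
Using the relation n = e / (1 + e)
n = 0.749 / (1 + 0.749)
n = 0.749 / 1.749
n = 0.4282


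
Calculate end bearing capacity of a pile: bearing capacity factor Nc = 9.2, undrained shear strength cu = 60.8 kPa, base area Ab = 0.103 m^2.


Using Qb = Nc * cu * Ab
Qb = 9.2 * 60.8 * 0.103
Qb = 57.61 kN


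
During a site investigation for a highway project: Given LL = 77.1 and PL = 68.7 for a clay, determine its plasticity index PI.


Using PI = LL - PL
PI = 77.1 - 68.7
PI = 8.4


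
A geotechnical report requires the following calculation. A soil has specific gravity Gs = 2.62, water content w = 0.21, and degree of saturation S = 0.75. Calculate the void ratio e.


Using the relation e = Gs * w / S
e = 2.62 * 0.21 / 0.75
e = 0.7336


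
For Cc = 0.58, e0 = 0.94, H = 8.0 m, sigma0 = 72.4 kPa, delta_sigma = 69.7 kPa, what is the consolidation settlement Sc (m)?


Result: 0.7004 m

Derivation:
Using Sc = Cc * H / (1 + e0) * log10((sigma0 + delta_sigma) / sigma0)
Stress ratio = (72.4 + 69.7) / 72.4 = 1.96271
log10(1.96271) = 0.292856
Cc * H / (1 + e0) = 0.58 * 8.0 / (1 + 0.94) = 2.39175
Sc = 2.39175 * 0.292856
Sc = 0.7004 m


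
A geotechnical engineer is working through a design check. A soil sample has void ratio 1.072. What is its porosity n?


Using the relation n = e / (1 + e)
n = 1.072 / (1 + 1.072)
n = 1.072 / 2.072
n = 0.5174


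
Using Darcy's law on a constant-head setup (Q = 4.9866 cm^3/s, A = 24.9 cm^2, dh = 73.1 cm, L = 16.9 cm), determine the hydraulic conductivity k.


Compute hydraulic gradient:
i = dh / L = 73.1 / 16.9 = 4.32544
Then apply Darcy's law:
k = Q / (A * i)
k = 4.9866 / (24.9 * 4.32544)
k = 4.9866 / 107.704
k = 0.046299 cm/s


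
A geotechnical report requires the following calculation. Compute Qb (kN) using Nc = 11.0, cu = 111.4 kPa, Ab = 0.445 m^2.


Using Qb = Nc * cu * Ab
Qb = 11.0 * 111.4 * 0.445
Qb = 545.3 kN


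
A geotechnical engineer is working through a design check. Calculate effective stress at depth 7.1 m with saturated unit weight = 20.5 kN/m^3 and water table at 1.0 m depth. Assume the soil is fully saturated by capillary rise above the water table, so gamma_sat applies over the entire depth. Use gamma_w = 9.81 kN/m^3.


Total stress = gamma_sat * depth
sigma = 20.5 * 7.1 = 145.55 kPa
Pore water pressure u = gamma_w * (depth - d_wt)
u = 9.81 * (7.1 - 1.0) = 59.841 kPa
Effective stress = sigma - u
sigma' = 145.55 - 59.841 = 85.71 kPa


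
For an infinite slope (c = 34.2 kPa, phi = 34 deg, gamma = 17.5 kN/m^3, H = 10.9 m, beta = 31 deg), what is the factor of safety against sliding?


Using Fs = c / (gamma*H*sin(beta)*cos(beta)) + tan(phi)/tan(beta)
Cohesion contribution = 34.2 / (17.5*10.9*sin(31)*cos(31))
Cohesion contribution = 0.406122
Friction contribution = tan(34)/tan(31) = 1.12257
Fs = 0.406122 + 1.12257
Fs = 1.529


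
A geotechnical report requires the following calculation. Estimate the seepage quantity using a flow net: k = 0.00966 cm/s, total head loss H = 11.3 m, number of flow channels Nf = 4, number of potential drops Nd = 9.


Convert k to m/s for unit consistency with H:
k = 0.00966 cm/s = 0.00966 / 100 m/s = 9.66e-05 m/s
Using q = k * H * Nf / Nd
Nf / Nd = 4 / 9 = 0.4444
q = 9.66e-05 * 11.3 * 0.4444
q = 0.0004851 m^3/s per m


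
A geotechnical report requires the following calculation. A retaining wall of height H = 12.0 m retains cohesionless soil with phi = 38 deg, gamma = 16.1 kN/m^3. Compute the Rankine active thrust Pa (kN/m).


Compute active earth pressure coefficient:
Ka = tan^2(45 - phi/2) = tan^2(26.0) = 0.237883
Compute active force:
Pa = 0.5 * Ka * gamma * H^2
Pa = 0.5 * 0.237883 * 16.1 * 12.0^2
Pa = 275.75 kN/m


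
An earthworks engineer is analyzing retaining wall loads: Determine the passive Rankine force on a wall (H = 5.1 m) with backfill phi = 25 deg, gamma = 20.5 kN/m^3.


Compute passive earth pressure coefficient:
Kp = tan^2(45 + phi/2) = tan^2(57.5) = 2.463913
Compute passive force:
Pp = 0.5 * Kp * gamma * H^2
Pp = 0.5 * 2.463913 * 20.5 * 5.1^2
Pp = 656.89 kN/m


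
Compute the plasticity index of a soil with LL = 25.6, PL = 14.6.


Result: 11.0

Derivation:
Using PI = LL - PL
PI = 25.6 - 14.6
PI = 11.0


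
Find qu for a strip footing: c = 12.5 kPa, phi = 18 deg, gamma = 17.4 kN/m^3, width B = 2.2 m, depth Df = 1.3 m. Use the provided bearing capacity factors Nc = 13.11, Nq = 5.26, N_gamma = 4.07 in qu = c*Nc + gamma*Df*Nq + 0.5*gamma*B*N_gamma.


Compute qu = c*Nc + gamma*Df*Nq + 0.5*gamma*B*N_gamma
Term 1: 12.5 * 13.11 = 163.875
Term 2: 17.4 * 1.3 * 5.26 = 118.9812
Term 3: 0.5 * 17.4 * 2.2 * 4.07 = 77.8998
qu = 163.875 + 118.9812 + 77.8998
qu = 360.76 kPa


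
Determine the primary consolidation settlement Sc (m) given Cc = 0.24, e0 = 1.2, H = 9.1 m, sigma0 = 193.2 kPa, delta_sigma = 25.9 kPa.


Result: 0.0542 m

Derivation:
Using Sc = Cc * H / (1 + e0) * log10((sigma0 + delta_sigma) / sigma0)
Stress ratio = (193.2 + 25.9) / 193.2 = 1.13406
log10(1.13406) = 0.0546353
Cc * H / (1 + e0) = 0.24 * 9.1 / (1 + 1.2) = 0.992727
Sc = 0.992727 * 0.0546353
Sc = 0.0542 m


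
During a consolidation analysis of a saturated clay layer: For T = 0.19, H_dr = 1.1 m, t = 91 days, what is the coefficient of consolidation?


Result: 0.00253 m^2/day

Derivation:
Using cv = T * H_dr^2 / t
H_dr^2 = 1.1^2 = 1.21
cv = 0.19 * 1.21 / 91
cv = 0.00253 m^2/day
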